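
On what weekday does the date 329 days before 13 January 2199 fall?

First find the weekday of Jan 13, 2199. Doomsday rule: the anchor day for the 2100s is Sunday. For year 99: 99÷12 = 8 r 3, and 3÷4 = 0, so 8+3+0 = 11.
Sunday + 11 ≡ Thursday — that's 2199's doomsday.
In January the doomsday date is Jan 3 (2199 is not a leap year).
Jan 13 is 10 days after Jan 3; 10 mod 7 = 3, so Thursday + 3 = Sunday.
329 mod 7 = 0, so 329 days before a Sunday is Sunday − 0 = Sunday.

Sunday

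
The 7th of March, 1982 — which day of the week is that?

Doomsday rule: the anchor day for the 1900s is Wednesday. For year 82: 82÷12 = 6 r 10, and 10÷4 = 2, so 6+10+2 = 18.
Wednesday + 18 ≡ Sunday — that's 1982's doomsday.
In March the doomsday date is Mar 14.
Mar 7 is 7 days before Mar 14; 7 mod 7 = 0, so Sunday − 0 = Sunday.

Sunday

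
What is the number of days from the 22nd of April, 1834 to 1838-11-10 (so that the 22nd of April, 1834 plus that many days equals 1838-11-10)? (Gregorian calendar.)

1663

Apr 22, 1834 → Apr 22, 1835: 365 days.
Apr 22, 1835 → Apr 22, 1836: 366 days (Feb 29, 1836 is in that span).
Apr 22, 1836 → Apr 22, 1837: 365 days.
Apr 22, 1837 → Apr 22, 1838: 365 days.
Apr 22, 1838 → May 22, 1838: 30 days (April has 30).
May 22, 1838 → Jun 22, 1838: 31 days (May has 31).
Jun 22, 1838 → Jul 22, 1838: 30 days (June has 30).
Jul 22, 1838 → Aug 22, 1838: 31 days (July has 31).
Aug 22, 1838 → Sep 22, 1838: 31 days (August has 31).
Sep 22, 1838 → Oct 22, 1838: 30 days (September has 30).
Oct 22, 1838 → Nov 10, 1838: 19 days.
Total: 1663 days.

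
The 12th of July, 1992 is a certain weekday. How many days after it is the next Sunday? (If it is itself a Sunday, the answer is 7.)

Jul 12, 1992 is a Sunday.
From Sunday to the next Sunday is 7 days.

7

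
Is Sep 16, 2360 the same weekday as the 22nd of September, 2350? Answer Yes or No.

Yes

From Sep 22, 2350 to Sep 16, 2360 is 3647 days.
3647 mod 7 = 0, so they are the same weekday.
(Sep 22, 2350 is a Friday; Sep 16, 2360 is a Friday.)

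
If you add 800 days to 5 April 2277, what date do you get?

+365 (one year) → Apr 5, 2278 (435 left).
+365 (one year) → Apr 5, 2279 (70 left).
Apr has 30 days: +26 → May 1, 2279 (44 left).
May has 31 days: +31 → Jun 1, 2279 (13 left).
+13 → Jun 14, 2279.

June 14, 2279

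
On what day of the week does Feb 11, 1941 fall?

Tuesday

Doomsday rule: the anchor day for the 1900s is Wednesday. For year 41: 41÷12 = 3 r 5, and 5÷4 = 1, so 3+5+1 = 9.
Wednesday + 9 ≡ Friday — that's 1941's doomsday.
In February the doomsday date is Feb 28 (1941 is not a leap year).
Feb 11 is 17 days before Feb 28; 17 mod 7 = 3, so Friday − 3 = Tuesday.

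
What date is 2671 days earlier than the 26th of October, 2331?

−365 (one year) → Oct 26, 2330 (2306 left).
−365 (one year) → Oct 26, 2329 (1941 left).
−365 (one year) → Oct 26, 2328 (1576 left).
−366 (one year; includes Feb 29, 2328) → Oct 26, 2327 (1210 left).
−365 (one year) → Oct 26, 2326 (845 left).
−365 (one year) → Oct 26, 2325 (480 left).
−365 (one year) → Oct 26, 2324 (115 left).
−26 → Sep 30, 2324 (end of Sep, 30 days; 89 left).
−30 → Aug 31, 2324 (end of Aug, 31 days; 59 left).
−31 → Jul 31, 2324 (end of Jul, 31 days; 28 left).
−28 → Jul 3, 2324.

July 3, 2324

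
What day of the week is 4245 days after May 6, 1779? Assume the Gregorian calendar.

First find the weekday of May 6, 1779. Doomsday rule: the anchor day for the 1700s is Sunday. For year 79: 79÷12 = 6 r 7, and 7÷4 = 1, so 6+7+1 = 14.
Sunday + 14 ≡ Sunday — that's 1779's doomsday.
In May the doomsday date is May 9.
May 6 is 3 days before May 9; 3 mod 7 = 3, so Sunday − 3 = Thursday.
4245 mod 7 = 3, so 4245 days after a Thursday is Thursday + 3 = Sunday.

Sunday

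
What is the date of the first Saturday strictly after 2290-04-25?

April 26, 2290

Apr 25, 2290 is a Friday.
From Friday to the next Saturday is 1 day.
Apr 25, 2290 + 1 = Apr 26, 2290.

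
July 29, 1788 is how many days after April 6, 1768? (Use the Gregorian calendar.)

Apr 6, 1768 → Apr 6, 1769: 365 days.
Apr 6, 1769 → Apr 6, 1770: 365 days.
Apr 6, 1770 → Apr 6, 1771: 365 days.
Apr 6, 1771 → Apr 6, 1772: 366 days (Feb 29, 1772 is in that span).
Apr 6, 1772 → Apr 6, 1773: 365 days.
Apr 6, 1773 → Apr 6, 1774: 365 days.
Apr 6, 1774 → Apr 6, 1775: 365 days.
Apr 6, 1775 → Apr 6, 1776: 366 days (Feb 29, 1776 is in that span).
Apr 6, 1776 → Apr 6, 1777: 365 days.
Apr 6, 1777 → Apr 6, 1778: 365 days.
Apr 6, 1778 → Apr 6, 1779: 365 days.
Apr 6, 1779 → Apr 6, 1780: 366 days (Feb 29, 1780 is in that span).
Apr 6, 1780 → Apr 6, 1781: 365 days.
Apr 6, 1781 → Apr 6, 1782: 365 days.
Apr 6, 1782 → Apr 6, 1783: 365 days.
Apr 6, 1783 → Apr 6, 1784: 366 days (Feb 29, 1784 is in that span).
Apr 6, 1784 → Apr 6, 1785: 365 days.
Apr 6, 1785 → Apr 6, 1786: 365 days.
Apr 6, 1786 → Apr 6, 1787: 365 days.
Apr 6, 1787 → Apr 6, 1788: 366 days (Feb 29, 1788 is in that span).
Apr 6, 1788 → May 6, 1788: 30 days (April has 30).
May 6, 1788 → Jun 6, 1788: 31 days (May has 31).
Jun 6, 1788 → Jul 6, 1788: 30 days (June has 30).
Jul 6, 1788 → Jul 29, 1788: 23 days.
Total: 7419 days.

7419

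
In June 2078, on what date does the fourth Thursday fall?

June 23, 2078

June 1, 2078 is a Wednesday.
The first Thursday is therefore June 2 (1 days later).
The fourth Thursday is 2 + 3×7 = June 23.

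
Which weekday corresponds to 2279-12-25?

Doomsday rule: the anchor day for the 2200s is Friday. For year 79: 79÷12 = 6 r 7, and 7÷4 = 1, so 6+7+1 = 14.
Friday + 14 ≡ Friday — that's 2279's doomsday.
In December the doomsday date is Dec 12.
Dec 25 is 13 days after Dec 12; 13 mod 7 = 6, so Friday + 6 = Thursday.

Thursday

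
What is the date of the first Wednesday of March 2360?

March 1, 2360 is a Tuesday.
The first Wednesday is therefore March 2 (1 days later).

March 2, 2360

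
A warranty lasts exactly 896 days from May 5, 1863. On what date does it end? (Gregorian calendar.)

October 17, 1865

+366 (one year; includes Feb 29, 1864) → May 5, 1864 (530 left).
+365 (one year) → May 5, 1865 (165 left).
May has 31 days: +27 → Jun 1, 1865 (138 left).
Jun has 30 days: +30 → Jul 1, 1865 (108 left).
Jul has 31 days: +31 → Aug 1, 1865 (77 left).
Aug has 31 days: +31 → Sep 1, 1865 (46 left).
Sep has 30 days: +30 → Oct 1, 1865 (16 left).
+16 → Oct 17, 1865.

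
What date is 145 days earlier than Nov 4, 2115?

−4 → Oct 31, 2115 (end of Oct, 31 days; 141 left).
−31 → Sep 30, 2115 (end of Sep, 30 days; 110 left).
−30 → Aug 31, 2115 (end of Aug, 31 days; 80 left).
−31 → Jul 31, 2115 (end of Jul, 31 days; 49 left).
−31 → Jun 30, 2115 (end of Jun, 30 days; 18 left).
−18 → Jun 12, 2115.

June 12, 2115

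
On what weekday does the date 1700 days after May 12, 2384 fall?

First find the weekday of May 12, 2384. Doomsday rule: the anchor day for the 2300s is Wednesday. For year 84: 84÷12 = 7 r 0, and 0÷4 = 0, so 7+0+0 = 7.
Wednesday + 7 ≡ Wednesday — that's 2384's doomsday.
In May the doomsday date is May 9.
May 12 is 3 days after May 9; 3 mod 7 = 3, so Wednesday + 3 = Saturday.
1700 mod 7 = 6, so 1700 days after a Saturday is Saturday + 6 = Friday.

Friday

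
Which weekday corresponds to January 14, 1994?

Friday

Doomsday rule: the anchor day for the 1900s is Wednesday. For year 94: 94÷12 = 7 r 10, and 10÷4 = 2, so 7+10+2 = 19.
Wednesday + 19 ≡ Monday — that's 1994's doomsday.
In January the doomsday date is Jan 3 (1994 is not a leap year).
Jan 14 is 11 days after Jan 3; 11 mod 7 = 4, so Monday + 4 = Friday.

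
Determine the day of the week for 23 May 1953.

Doomsday rule: the anchor day for the 1900s is Wednesday. For year 53: 53÷12 = 4 r 5, and 5÷4 = 1, so 4+5+1 = 10.
Wednesday + 10 ≡ Saturday — that's 1953's doomsday.
In May the doomsday date is May 9.
May 23 is 14 days after May 9; 14 mod 7 = 0, so Saturday + 0 = Saturday.

Saturday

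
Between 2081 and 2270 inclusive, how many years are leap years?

Multiples of 4 in [2081,2270]: 47.
Of those, multiples of 100: 2 (not leap unless ÷400).
Multiples of 400: 0.
Leap years = 47 − 2 + 0 = 45.

45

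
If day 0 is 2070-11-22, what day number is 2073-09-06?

Nov 22, 2070 → Nov 22, 2071: 365 days.
Nov 22, 2071 → Nov 22, 2072: 366 days (Feb 29, 2072 is in that span).
Nov 22, 2072 → Dec 22, 2072: 30 days (November has 30).
Dec 22, 2072 → Jan 22, 2073: 31 days (December has 31).
Jan 22, 2073 → Feb 22, 2073: 31 days (January has 31).
Feb 22, 2073 → Mar 22, 2073: 28 days (February has 28).
Mar 22, 2073 → Apr 22, 2073: 31 days (March has 31).
Apr 22, 2073 → May 22, 2073: 30 days (April has 30).
May 22, 2073 → Jun 22, 2073: 31 days (May has 31).
Jun 22, 2073 → Jul 22, 2073: 30 days (June has 30).
Jul 22, 2073 → Aug 22, 2073: 31 days (July has 31).
Aug 22, 2073 → Sep 6, 2073: 15 days.
Total: 1019 days.

1019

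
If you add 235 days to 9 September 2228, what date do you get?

Sep has 30 days: +22 → Oct 1, 2228 (213 left).
Oct has 31 days: +31 → Nov 1, 2228 (182 left).
Nov has 30 days: +30 → Dec 1, 2228 (152 left).
Dec has 31 days: +31 → Jan 1, 2229 (121 left).
Jan has 31 days: +31 → Feb 1, 2229 (90 left).
Feb has 28 days: +28 → Mar 1, 2229 (62 left).
Mar has 31 days: +31 → Apr 1, 2229 (31 left).
Apr has 30 days: +30 → May 1, 2229 (1 left).
+1 → May 2, 2229.

May 2, 2229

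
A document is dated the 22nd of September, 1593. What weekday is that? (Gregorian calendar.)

Wednesday

Doomsday rule: the anchor day for the 1500s is Wednesday. For year 93: 93÷12 = 7 r 9, and 9÷4 = 2, so 7+9+2 = 18.
Wednesday + 18 ≡ Sunday — that's 1593's doomsday.
In September the doomsday date is Sep 5.
Sep 22 is 17 days after Sep 5; 17 mod 7 = 3, so Sunday + 3 = Wednesday.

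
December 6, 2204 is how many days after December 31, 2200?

Dec 31, 2200 → Dec 31, 2201: 365 days.
Dec 31, 2201 → Dec 31, 2202: 365 days.
Dec 31, 2202 → Dec 31, 2203: 365 days.
Dec 31, 2203 → Jan 31, 2204: 31 days (December has 31).
Jan 31, 2204 → Feb 29, 2204: 29 days (January has 31).
Feb 29, 2204 → Mar 29, 2204: 29 days (February has 29).
Mar 29, 2204 → Apr 29, 2204: 31 days (March has 31).
Apr 29, 2204 → May 29, 2204: 30 days (April has 30).
May 29, 2204 → Jun 29, 2204: 31 days (May has 31).
Jun 29, 2204 → Jul 29, 2204: 30 days (June has 30).
Jul 29, 2204 → Aug 29, 2204: 31 days (July has 31).
Aug 29, 2204 → Sep 29, 2204: 31 days (August has 31).
Sep 29, 2204 → Oct 29, 2204: 30 days (September has 30).
Oct 29, 2204 → Nov 29, 2204: 31 days (October has 31).
Nov 29, 2204 → Dec 6, 2204: 7 days.
Total: 1436 days.

1436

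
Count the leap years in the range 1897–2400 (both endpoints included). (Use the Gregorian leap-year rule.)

122

Multiples of 4 in [1897,2400]: 126.
Of those, multiples of 100: 6 (not leap unless ÷400).
Multiples of 400: 2.
Leap years = 126 − 6 + 2 = 122.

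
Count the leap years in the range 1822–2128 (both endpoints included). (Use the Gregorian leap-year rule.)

75

Multiples of 4 in [1822,2128]: 77.
Of those, multiples of 100: 3 (not leap unless ÷400).
Multiples of 400: 1.
Leap years = 77 − 3 + 1 = 75.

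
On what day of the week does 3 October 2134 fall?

January 1, 2134 is a Friday.
Jan 1, 2134 → Feb 1, 2134: 31 days (January has 31).
Feb 1, 2134 → Mar 1, 2134: 28 days (February has 28).
Mar 1, 2134 → Apr 1, 2134: 31 days (March has 31).
Apr 1, 2134 → May 1, 2134: 30 days (April has 30).
May 1, 2134 → Jun 1, 2134: 31 days (May has 31).
Jun 1, 2134 → Jul 1, 2134: 30 days (June has 30).
Jul 1, 2134 → Aug 1, 2134: 31 days (July has 31).
Aug 1, 2134 → Sep 1, 2134: 31 days (August has 31).
Sep 1, 2134 → Oct 1, 2134: 30 days (September has 30).
Oct 1, 2134 → Oct 3, 2134: 2 days.
Total: 275 days.
275 mod 7 = 2, so Friday + 2 = Sunday.

Sunday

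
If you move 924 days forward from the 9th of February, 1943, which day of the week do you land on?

Tuesday

First find the weekday of Feb 9, 1943. Doomsday rule: the anchor day for the 1900s is Wednesday. For year 43: 43÷12 = 3 r 7, and 7÷4 = 1, so 3+7+1 = 11.
Wednesday + 11 ≡ Sunday — that's 1943's doomsday.
In February the doomsday date is Feb 28 (1943 is not a leap year).
Feb 9 is 19 days before Feb 28; 19 mod 7 = 5, so Sunday − 5 = Tuesday.
924 mod 7 = 0, so 924 days after a Tuesday is Tuesday + 0 = Tuesday.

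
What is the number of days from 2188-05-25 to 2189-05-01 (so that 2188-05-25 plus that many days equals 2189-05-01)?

341

May 25, 2188 → Jun 25, 2188: 31 days (May has 31).
Jun 25, 2188 → Jul 25, 2188: 30 days (June has 30).
Jul 25, 2188 → Aug 25, 2188: 31 days (July has 31).
Aug 25, 2188 → Sep 25, 2188: 31 days (August has 31).
Sep 25, 2188 → Oct 25, 2188: 30 days (September has 30).
Oct 25, 2188 → Nov 25, 2188: 31 days (October has 31).
Nov 25, 2188 → Dec 25, 2188: 30 days (November has 30).
Dec 25, 2188 → Jan 25, 2189: 31 days (December has 31).
Jan 25, 2189 → Feb 25, 2189: 31 days (January has 31).
Feb 25, 2189 → Mar 25, 2189: 28 days (February has 28).
Mar 25, 2189 → Apr 25, 2189: 31 days (March has 31).
Apr 25, 2189 → May 1, 2189: 6 days.
Total: 341 days.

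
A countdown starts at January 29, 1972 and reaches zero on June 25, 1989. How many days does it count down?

Jan 29, 1972 → Jan 29, 1973: 366 days (Feb 29, 1972 is in that span).
Jan 29, 1973 → Jan 29, 1974: 365 days.
Jan 29, 1974 → Jan 29, 1975: 365 days.
Jan 29, 1975 → Jan 29, 1976: 365 days.
Jan 29, 1976 → Jan 29, 1977: 366 days (Feb 29, 1976 is in that span).
Jan 29, 1977 → Jan 29, 1978: 365 days.
Jan 29, 1978 → Jan 29, 1979: 365 days.
Jan 29, 1979 → Jan 29, 1980: 365 days.
Jan 29, 1980 → Jan 29, 1981: 366 days (Feb 29, 1980 is in that span).
Jan 29, 1981 → Jan 29, 1982: 365 days.
Jan 29, 1982 → Jan 29, 1983: 365 days.
Jan 29, 1983 → Jan 29, 1984: 365 days.
Jan 29, 1984 → Jan 29, 1985: 366 days (Feb 29, 1984 is in that span).
Jan 29, 1985 → Jan 29, 1986: 365 days.
Jan 29, 1986 → Jan 29, 1987: 365 days.
Jan 29, 1987 → Jan 29, 1988: 365 days.
Jan 29, 1988 → Jan 29, 1989: 366 days (Feb 29, 1988 is in that span).
Jan 29, 1989 → Feb 28, 1989: 30 days (January has 31).
Feb 28, 1989 → Mar 28, 1989: 28 days (February has 28).
Mar 28, 1989 → Apr 28, 1989: 31 days (March has 31).
Apr 28, 1989 → May 28, 1989: 30 days (April has 30).
May 28, 1989 → Jun 25, 1989: 28 days.
Total: 6357 days.

6357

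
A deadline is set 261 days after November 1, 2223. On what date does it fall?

July 19, 2224

Nov has 30 days: +30 → Dec 1, 2223 (231 left).
Dec has 31 days: +31 → Jan 1, 2224 (200 left).
Jan has 31 days: +31 → Feb 1, 2224 (169 left).
Feb has 29 days: +29 → Mar 1, 2224 (140 left).
Mar has 31 days: +31 → Apr 1, 2224 (109 left).
Apr has 30 days: +30 → May 1, 2224 (79 left).
May has 31 days: +31 → Jun 1, 2224 (48 left).
Jun has 30 days: +30 → Jul 1, 2224 (18 left).
+18 → Jul 19, 2224.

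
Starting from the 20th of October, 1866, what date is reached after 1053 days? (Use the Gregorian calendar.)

+365 (one year) → Oct 20, 1867 (688 left).
+366 (one year; includes Feb 29, 1868) → Oct 20, 1868 (322 left).
Oct has 31 days: +12 → Nov 1, 1868 (310 left).
Nov has 30 days: +30 → Dec 1, 1868 (280 left).
Dec has 31 days: +31 → Jan 1, 1869 (249 left).
Jan has 31 days: +31 → Feb 1, 1869 (218 left).
Feb has 28 days: +28 → Mar 1, 1869 (190 left).
Mar has 31 days: +31 → Apr 1, 1869 (159 left).
Apr has 30 days: +30 → May 1, 1869 (129 left).
May has 31 days: +31 → Jun 1, 1869 (98 left).
Jun has 30 days: +30 → Jul 1, 1869 (68 left).
Jul has 31 days: +31 → Aug 1, 1869 (37 left).
Aug has 31 days: +31 → Sep 1, 1869 (6 left).
+6 → Sep 7, 1869.

September 7, 1869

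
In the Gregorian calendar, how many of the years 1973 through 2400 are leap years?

Multiples of 4 in [1973,2400]: 107.
Of those, multiples of 100: 5 (not leap unless ÷400).
Multiples of 400: 2.
Leap years = 107 − 5 + 2 = 104.

104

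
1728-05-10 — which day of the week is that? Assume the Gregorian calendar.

Monday

Doomsday rule: the anchor day for the 1700s is Sunday. For year 28: 28÷12 = 2 r 4, and 4÷4 = 1, so 2+4+1 = 7.
Sunday + 7 ≡ Sunday — that's 1728's doomsday.
In May the doomsday date is May 9.
May 10 is 1 day after May 9; 1 mod 7 = 1, so Sunday + 1 = Monday.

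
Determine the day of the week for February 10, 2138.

Monday

Doomsday rule: the anchor day for the 2100s is Sunday. For year 38: 38÷12 = 3 r 2, and 2÷4 = 0, so 3+2+0 = 5.
Sunday + 5 ≡ Friday — that's 2138's doomsday.
In February the doomsday date is Feb 28 (2138 is not a leap year).
Feb 10 is 18 days before Feb 28; 18 mod 7 = 4, so Friday − 4 = Monday.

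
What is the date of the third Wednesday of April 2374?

April 17, 2374

April 1, 2374 is a Monday.
The first Wednesday is therefore April 3 (2 days later).
The third Wednesday is 3 + 2×7 = April 17.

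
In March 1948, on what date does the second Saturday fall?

March 1, 1948 is a Monday.
The first Saturday is therefore March 6 (5 days later).
The second Saturday is 6 + 1×7 = March 13.

March 13, 1948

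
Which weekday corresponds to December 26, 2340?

Thursday

Doomsday rule: the anchor day for the 2300s is Wednesday. For year 40: 40÷12 = 3 r 4, and 4÷4 = 1, so 3+4+1 = 8.
Wednesday + 8 ≡ Thursday — that's 2340's doomsday.
In December the doomsday date is Dec 12.
Dec 26 is 14 days after Dec 12; 14 mod 7 = 0, so Thursday + 0 = Thursday.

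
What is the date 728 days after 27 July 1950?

+365 (one year) → Jul 27, 1951 (363 left).
Jul has 31 days: +5 → Aug 1, 1951 (358 left).
Aug has 31 days: +31 → Sep 1, 1951 (327 left).
Sep has 30 days: +30 → Oct 1, 1951 (297 left).
Oct has 31 days: +31 → Nov 1, 1951 (266 left).
Nov has 30 days: +30 → Dec 1, 1951 (236 left).
Dec has 31 days: +31 → Jan 1, 1952 (205 left).
Jan has 31 days: +31 → Feb 1, 1952 (174 left).
Feb has 29 days: +29 → Mar 1, 1952 (145 left).
Mar has 31 days: +31 → Apr 1, 1952 (114 left).
Apr has 30 days: +30 → May 1, 1952 (84 left).
May has 31 days: +31 → Jun 1, 1952 (53 left).
Jun has 30 days: +30 → Jul 1, 1952 (23 left).
+23 → Jul 24, 1952.

July 24, 1952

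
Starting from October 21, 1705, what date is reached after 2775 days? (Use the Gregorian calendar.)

May 27, 1713

+365 (one year) → Oct 21, 1706 (2410 left).
+365 (one year) → Oct 21, 1707 (2045 left).
+366 (one year; includes Feb 29, 1708) → Oct 21, 1708 (1679 left).
+365 (one year) → Oct 21, 1709 (1314 left).
+365 (one year) → Oct 21, 1710 (949 left).
+365 (one year) → Oct 21, 1711 (584 left).
+366 (one year; includes Feb 29, 1712) → Oct 21, 1712 (218 left).
Oct has 31 days: +11 → Nov 1, 1712 (207 left).
Nov has 30 days: +30 → Dec 1, 1712 (177 left).
Dec has 31 days: +31 → Jan 1, 1713 (146 left).
Jan has 31 days: +31 → Feb 1, 1713 (115 left).
Feb has 28 days: +28 → Mar 1, 1713 (87 left).
Mar has 31 days: +31 → Apr 1, 1713 (56 left).
Apr has 30 days: +30 → May 1, 1713 (26 left).
+26 → May 27, 1713.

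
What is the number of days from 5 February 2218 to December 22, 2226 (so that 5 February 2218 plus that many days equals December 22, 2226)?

3242

Feb 5, 2218 → Feb 5, 2219: 365 days.
Feb 5, 2219 → Feb 5, 2220: 365 days.
Feb 5, 2220 → Feb 5, 2221: 366 days (Feb 29, 2220 is in that span).
Feb 5, 2221 → Feb 5, 2222: 365 days.
Feb 5, 2222 → Feb 5, 2223: 365 days.
Feb 5, 2223 → Feb 5, 2224: 365 days.
Feb 5, 2224 → Feb 5, 2225: 366 days (Feb 29, 2224 is in that span).
Feb 5, 2225 → Feb 5, 2226: 365 days.
Feb 5, 2226 → Mar 5, 2226: 28 days (February has 28).
Mar 5, 2226 → Apr 5, 2226: 31 days (March has 31).
Apr 5, 2226 → May 5, 2226: 30 days (April has 30).
May 5, 2226 → Jun 5, 2226: 31 days (May has 31).
Jun 5, 2226 → Jul 5, 2226: 30 days (June has 30).
Jul 5, 2226 → Aug 5, 2226: 31 days (July has 31).
Aug 5, 2226 → Sep 5, 2226: 31 days (August has 31).
Sep 5, 2226 → Oct 5, 2226: 30 days (September has 30).
Oct 5, 2226 → Nov 5, 2226: 31 days (October has 31).
Nov 5, 2226 → Dec 5, 2226: 30 days (November has 30).
Dec 5, 2226 → Dec 22, 2226: 17 days.
Total: 3242 days.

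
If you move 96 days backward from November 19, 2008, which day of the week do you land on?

Friday

First find the weekday of Nov 19, 2008. Doomsday rule: the anchor day for the 2000s is Tuesday. For year 08: 8÷12 = 0 r 8, and 8÷4 = 2, so 0+8+2 = 10.
Tuesday + 10 ≡ Friday — that's 2008's doomsday.
In November the doomsday date is Nov 7.
Nov 19 is 12 days after Nov 7; 12 mod 7 = 5, so Friday + 5 = Wednesday.
96 mod 7 = 5, so 96 days before a Wednesday is Wednesday − 5 = Friday.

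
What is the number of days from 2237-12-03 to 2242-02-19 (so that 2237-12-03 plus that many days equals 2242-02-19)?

Dec 3, 2237 → Dec 3, 2238: 365 days.
Dec 3, 2238 → Dec 3, 2239: 365 days.
Dec 3, 2239 → Dec 3, 2240: 366 days (Feb 29, 2240 is in that span).
Dec 3, 2240 → Dec 3, 2241: 365 days.
Dec 3, 2241 → Jan 3, 2242: 31 days (December has 31).
Jan 3, 2242 → Feb 3, 2242: 31 days (January has 31).
Feb 3, 2242 → Feb 19, 2242: 16 days.
Total: 1539 days.

1539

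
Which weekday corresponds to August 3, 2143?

Doomsday rule: the anchor day for the 2100s is Sunday. For year 43: 43÷12 = 3 r 7, and 7÷4 = 1, so 3+7+1 = 11.
Sunday + 11 ≡ Thursday — that's 2143's doomsday.
In August the doomsday date is Aug 8.
Aug 3 is 5 days before Aug 8; 5 mod 7 = 5, so Thursday − 5 = Saturday.

Saturday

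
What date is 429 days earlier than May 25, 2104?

−366 (one year; includes Feb 29, 2104) → May 25, 2103 (63 left).
−25 → Apr 30, 2103 (end of Apr, 30 days; 38 left).
−30 → Mar 31, 2103 (end of Mar, 31 days; 8 left).
−8 → Mar 23, 2103.

March 23, 2103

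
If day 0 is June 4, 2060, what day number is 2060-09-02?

Jun 4, 2060 → Jul 4, 2060: 30 days (June has 30).
Jul 4, 2060 → Aug 4, 2060: 31 days (July has 31).
Aug 4, 2060 → Sep 2, 2060: 29 days.
Total: 90 days.

90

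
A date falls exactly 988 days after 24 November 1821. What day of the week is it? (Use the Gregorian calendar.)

First find the weekday of Nov 24, 1821. Doomsday rule: the anchor day for the 1800s is Friday. For year 21: 21÷12 = 1 r 9, and 9÷4 = 2, so 1+9+2 = 12.
Friday + 12 ≡ Wednesday — that's 1821's doomsday.
In November the doomsday date is Nov 7.
Nov 24 is 17 days after Nov 7; 17 mod 7 = 3, so Wednesday + 3 = Saturday.
988 mod 7 = 1, so 988 days after a Saturday is Saturday + 1 = Sunday.

Sunday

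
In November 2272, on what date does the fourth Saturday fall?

November 1, 2272 is a Friday.
The first Saturday is therefore November 2 (1 days later).
The fourth Saturday is 2 + 3×7 = November 23.

November 23, 2272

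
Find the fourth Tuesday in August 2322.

August 22, 2322

August 1, 2322 is a Tuesday.
The first Tuesday is therefore August 1 (same day).
The fourth Tuesday is 1 + 3×7 = August 22.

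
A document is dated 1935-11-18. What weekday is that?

Monday

Doomsday rule: the anchor day for the 1900s is Wednesday. For year 35: 35÷12 = 2 r 11, and 11÷4 = 2, so 2+11+2 = 15.
Wednesday + 15 ≡ Thursday — that's 1935's doomsday.
In November the doomsday date is Nov 7.
Nov 18 is 11 days after Nov 7; 11 mod 7 = 4, so Thursday + 4 = Monday.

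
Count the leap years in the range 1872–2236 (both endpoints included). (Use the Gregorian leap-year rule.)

89

Multiples of 4 in [1872,2236]: 92.
Of those, multiples of 100: 4 (not leap unless ÷400).
Multiples of 400: 1.
Leap years = 92 − 4 + 1 = 89.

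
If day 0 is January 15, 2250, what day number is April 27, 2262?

Jan 15, 2250 → Jan 15, 2251: 365 days.
Jan 15, 2251 → Jan 15, 2252: 365 days.
Jan 15, 2252 → Jan 15, 2253: 366 days (Feb 29, 2252 is in that span).
Jan 15, 2253 → Jan 15, 2254: 365 days.
Jan 15, 2254 → Jan 15, 2255: 365 days.
Jan 15, 2255 → Jan 15, 2256: 365 days.
Jan 15, 2256 → Jan 15, 2257: 366 days (Feb 29, 2256 is in that span).
Jan 15, 2257 → Jan 15, 2258: 365 days.
Jan 15, 2258 → Jan 15, 2259: 365 days.
Jan 15, 2259 → Jan 15, 2260: 365 days.
Jan 15, 2260 → Jan 15, 2261: 366 days (Feb 29, 2260 is in that span).
Jan 15, 2261 → Jan 15, 2262: 365 days.
Jan 15, 2262 → Feb 15, 2262: 31 days (January has 31).
Feb 15, 2262 → Mar 15, 2262: 28 days (February has 28).
Mar 15, 2262 → Apr 15, 2262: 31 days (March has 31).
Apr 15, 2262 → Apr 27, 2262: 12 days.
Total: 4485 days.

4485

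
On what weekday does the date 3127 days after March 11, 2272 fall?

Saturday

Mar 11, 2272 is a Monday.
3127 mod 7 = 5, so 3127 days after a Monday is Monday + 5 = Saturday.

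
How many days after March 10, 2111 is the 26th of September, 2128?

6410

Mar 10, 2111 → Mar 10, 2112: 366 days (Feb 29, 2112 is in that span).
Mar 10, 2112 → Mar 10, 2113: 365 days.
Mar 10, 2113 → Mar 10, 2114: 365 days.
Mar 10, 2114 → Mar 10, 2115: 365 days.
Mar 10, 2115 → Mar 10, 2116: 366 days (Feb 29, 2116 is in that span).
Mar 10, 2116 → Mar 10, 2117: 365 days.
Mar 10, 2117 → Mar 10, 2118: 365 days.
Mar 10, 2118 → Mar 10, 2119: 365 days.
Mar 10, 2119 → Mar 10, 2120: 366 days (Feb 29, 2120 is in that span).
Mar 10, 2120 → Mar 10, 2121: 365 days.
Mar 10, 2121 → Mar 10, 2122: 365 days.
Mar 10, 2122 → Mar 10, 2123: 365 days.
Mar 10, 2123 → Mar 10, 2124: 366 days (Feb 29, 2124 is in that span).
Mar 10, 2124 → Mar 10, 2125: 365 days.
Mar 10, 2125 → Mar 10, 2126: 365 days.
Mar 10, 2126 → Mar 10, 2127: 365 days.
Mar 10, 2127 → Mar 10, 2128: 366 days (Feb 29, 2128 is in that span).
Mar 10, 2128 → Apr 10, 2128: 31 days (March has 31).
Apr 10, 2128 → May 10, 2128: 30 days (April has 30).
May 10, 2128 → Jun 10, 2128: 31 days (May has 31).
Jun 10, 2128 → Jul 10, 2128: 30 days (June has 30).
Jul 10, 2128 → Aug 10, 2128: 31 days (July has 31).
Aug 10, 2128 → Sep 10, 2128: 31 days (August has 31).
Sep 10, 2128 → Sep 26, 2128: 16 days.
Total: 6410 days.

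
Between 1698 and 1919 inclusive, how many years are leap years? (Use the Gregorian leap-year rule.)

Multiples of 4 in [1698,1919]: 55.
Of those, multiples of 100: 3 (not leap unless ÷400).
Multiples of 400: 0.
Leap years = 55 − 3 + 0 = 52.

52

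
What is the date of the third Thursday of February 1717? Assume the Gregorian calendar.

February 18, 1717

February 1, 1717 is a Monday.
The first Thursday is therefore February 4 (3 days later).
The third Thursday is 4 + 2×7 = February 18.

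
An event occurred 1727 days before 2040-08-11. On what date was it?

−366 (one year; includes Feb 29, 2040) → Aug 11, 2039 (1361 left).
−365 (one year) → Aug 11, 2038 (996 left).
−365 (one year) → Aug 11, 2037 (631 left).
−365 (one year) → Aug 11, 2036 (266 left).
−11 → Jul 31, 2036 (end of Jul, 31 days; 255 left).
−31 → Jun 30, 2036 (end of Jun, 30 days; 224 left).
−30 → May 31, 2036 (end of May, 31 days; 194 left).
−31 → Apr 30, 2036 (end of Apr, 30 days; 163 left).
−30 → Mar 31, 2036 (end of Mar, 31 days; 133 left).
−31 → Feb 29, 2036 (end of Feb, 29 days; 102 left).
−29 → Jan 31, 2036 (end of Jan, 31 days; 73 left).
−31 → Dec 31, 2035 (end of Dec, 31 days; 42 left).
−31 → Nov 30, 2035 (end of Nov, 30 days; 11 left).
−11 → Nov 19, 2035.

November 19, 2035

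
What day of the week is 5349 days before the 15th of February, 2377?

Monday

First find the weekday of Feb 15, 2377. Doomsday rule: the anchor day for the 2300s is Wednesday. For year 77: 77÷12 = 6 r 5, and 5÷4 = 1, so 6+5+1 = 12.
Wednesday + 12 ≡ Monday — that's 2377's doomsday.
In February the doomsday date is Feb 28 (2377 is not a leap year).
Feb 15 is 13 days before Feb 28; 13 mod 7 = 6, so Monday − 6 = Tuesday.
5349 mod 7 = 1, so 5349 days before a Tuesday is Tuesday − 1 = Monday.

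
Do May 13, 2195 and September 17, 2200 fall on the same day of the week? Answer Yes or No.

From May 13, 2195 to Sep 17, 2200 is 1953 days.
1953 mod 7 = 0, so they are the same weekday.
(May 13, 2195 is a Wednesday; Sep 17, 2200 is a Wednesday.)

Yes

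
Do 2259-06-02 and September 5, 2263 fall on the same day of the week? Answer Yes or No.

From Jun 2, 2259 to Sep 5, 2263 is 1556 days.
1556 mod 7 = 2, so they are different weekdays.
(Jun 2, 2259 is a Thursday; Sep 5, 2263 is a Saturday.)

No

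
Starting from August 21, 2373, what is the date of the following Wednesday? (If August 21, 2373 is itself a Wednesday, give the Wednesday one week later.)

August 22, 2373

Aug 21, 2373 is a Tuesday.
From Tuesday to the next Wednesday is 1 day.
Aug 21, 2373 + 1 = Aug 22, 2373.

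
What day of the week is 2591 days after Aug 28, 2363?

Aug 28, 2363 is a Wednesday.
2591 mod 7 = 1, so 2591 days after a Wednesday is Wednesday + 1 = Thursday.

Thursday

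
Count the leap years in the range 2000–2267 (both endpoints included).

Multiples of 4 in [2000,2267]: 67.
Of those, multiples of 100: 3 (not leap unless ÷400).
Multiples of 400: 1.
Leap years = 67 − 3 + 1 = 65.

65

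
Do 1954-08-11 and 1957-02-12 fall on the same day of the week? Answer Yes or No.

No

From Aug 11, 1954 to Feb 12, 1957 is 916 days.
916 mod 7 = 6, so they are different weekdays.
(Aug 11, 1954 is a Wednesday; Feb 12, 1957 is a Tuesday.)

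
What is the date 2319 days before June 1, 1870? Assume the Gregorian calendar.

January 25, 1864

−365 (one year) → Jun 1, 1869 (1954 left).
−365 (one year) → Jun 1, 1868 (1589 left).
−366 (one year; includes Feb 29, 1868) → Jun 1, 1867 (1223 left).
−365 (one year) → Jun 1, 1866 (858 left).
−365 (one year) → Jun 1, 1865 (493 left).
−365 (one year) → Jun 1, 1864 (128 left).
−1 → May 31, 1864 (end of May, 31 days; 127 left).
−31 → Apr 30, 1864 (end of Apr, 30 days; 96 left).
−30 → Mar 31, 1864 (end of Mar, 31 days; 66 left).
−31 → Feb 29, 1864 (end of Feb, 29 days; 35 left).
−29 → Jan 31, 1864 (end of Jan, 31 days; 6 left).
−6 → Jan 25, 1864.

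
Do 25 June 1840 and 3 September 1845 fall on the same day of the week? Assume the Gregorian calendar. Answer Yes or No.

No

From Jun 25, 1840 to Sep 3, 1845 is 1896 days.
1896 mod 7 = 6, so they are different weekdays.
(Jun 25, 1840 is a Thursday; Sep 3, 1845 is a Wednesday.)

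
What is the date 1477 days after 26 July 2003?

August 11, 2007

+366 (one year; includes Feb 29, 2004) → Jul 26, 2004 (1111 left).
+365 (one year) → Jul 26, 2005 (746 left).
+365 (one year) → Jul 26, 2006 (381 left).
Jul has 31 days: +6 → Aug 1, 2006 (375 left).
Aug has 31 days: +31 → Sep 1, 2006 (344 left).
Sep has 30 days: +30 → Oct 1, 2006 (314 left).
Oct has 31 days: +31 → Nov 1, 2006 (283 left).
Nov has 30 days: +30 → Dec 1, 2006 (253 left).
Dec has 31 days: +31 → Jan 1, 2007 (222 left).
Jan has 31 days: +31 → Feb 1, 2007 (191 left).
Feb has 28 days: +28 → Mar 1, 2007 (163 left).
Mar has 31 days: +31 → Apr 1, 2007 (132 left).
Apr has 30 days: +30 → May 1, 2007 (102 left).
May has 31 days: +31 → Jun 1, 2007 (71 left).
Jun has 30 days: +30 → Jul 1, 2007 (41 left).
Jul has 31 days: +31 → Aug 1, 2007 (10 left).
+10 → Aug 11, 2007.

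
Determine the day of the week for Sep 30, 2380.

Doomsday rule: the anchor day for the 2300s is Wednesday. For year 80: 80÷12 = 6 r 8, and 8÷4 = 2, so 6+8+2 = 16.
Wednesday + 16 ≡ Friday — that's 2380's doomsday.
In September the doomsday date is Sep 5.
Sep 30 is 25 days after Sep 5; 25 mod 7 = 4, so Friday + 4 = Tuesday.

Tuesday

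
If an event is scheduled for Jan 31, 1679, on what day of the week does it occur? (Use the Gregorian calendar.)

Tuesday

Doomsday rule: the anchor day for the 1600s is Tuesday. For year 79: 79÷12 = 6 r 7, and 7÷4 = 1, so 6+7+1 = 14.
Tuesday + 14 ≡ Tuesday — that's 1679's doomsday.
In January the doomsday date is Jan 3 (1679 is not a leap year).
Jan 31 is 28 days after Jan 3; 28 mod 7 = 0, so Tuesday + 0 = Tuesday.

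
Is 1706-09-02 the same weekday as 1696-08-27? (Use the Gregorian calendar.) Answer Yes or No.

No

From Aug 27, 1696 to Sep 2, 1706 is 3657 days.
3657 mod 7 = 3, so they are different weekdays.
(Aug 27, 1696 is a Monday; Sep 2, 1706 is a Thursday.)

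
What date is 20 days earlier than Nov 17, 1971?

October 28, 1971

−17 → Oct 31, 1971 (end of Oct, 31 days; 3 left).
−3 → Oct 28, 1971.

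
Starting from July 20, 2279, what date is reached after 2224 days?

August 21, 2285

+366 (one year; includes Feb 29, 2280) → Jul 20, 2280 (1858 left).
+365 (one year) → Jul 20, 2281 (1493 left).
+365 (one year) → Jul 20, 2282 (1128 left).
+365 (one year) → Jul 20, 2283 (763 left).
+366 (one year; includes Feb 29, 2284) → Jul 20, 2284 (397 left).
Jul has 31 days: +12 → Aug 1, 2284 (385 left).
Aug has 31 days: +31 → Sep 1, 2284 (354 left).
Sep has 30 days: +30 → Oct 1, 2284 (324 left).
Oct has 31 days: +31 → Nov 1, 2284 (293 left).
Nov has 30 days: +30 → Dec 1, 2284 (263 left).
Dec has 31 days: +31 → Jan 1, 2285 (232 left).
Jan has 31 days: +31 → Feb 1, 2285 (201 left).
Feb has 28 days: +28 → Mar 1, 2285 (173 left).
Mar has 31 days: +31 → Apr 1, 2285 (142 left).
Apr has 30 days: +30 → May 1, 2285 (112 left).
May has 31 days: +31 → Jun 1, 2285 (81 left).
Jun has 30 days: +30 → Jul 1, 2285 (51 left).
Jul has 31 days: +31 → Aug 1, 2285 (20 left).
+20 → Aug 21, 2285.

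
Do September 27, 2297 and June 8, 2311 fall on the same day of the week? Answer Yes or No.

From Sep 27, 2297 to Jun 8, 2311 is 5001 days.
5001 mod 7 = 3, so they are different weekdays.
(Sep 27, 2297 is a Monday; Jun 8, 2311 is a Thursday.)

No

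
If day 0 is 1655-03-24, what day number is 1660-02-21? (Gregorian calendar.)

Mar 24, 1655 → Mar 24, 1656: 366 days (Feb 29, 1656 is in that span).
Mar 24, 1656 → Mar 24, 1657: 365 days.
Mar 24, 1657 → Mar 24, 1658: 365 days.
Mar 24, 1658 → Mar 24, 1659: 365 days.
Mar 24, 1659 → Apr 24, 1659: 31 days (March has 31).
Apr 24, 1659 → May 24, 1659: 30 days (April has 30).
May 24, 1659 → Jun 24, 1659: 31 days (May has 31).
Jun 24, 1659 → Jul 24, 1659: 30 days (June has 30).
Jul 24, 1659 → Aug 24, 1659: 31 days (July has 31).
Aug 24, 1659 → Sep 24, 1659: 31 days (August has 31).
Sep 24, 1659 → Oct 24, 1659: 30 days (September has 30).
Oct 24, 1659 → Nov 24, 1659: 31 days (October has 31).
Nov 24, 1659 → Dec 24, 1659: 30 days (November has 30).
Dec 24, 1659 → Jan 24, 1660: 31 days (December has 31).
Jan 24, 1660 → Feb 21, 1660: 28 days.
Total: 1795 days.

1795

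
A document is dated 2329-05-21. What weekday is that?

Doomsday rule: the anchor day for the 2300s is Wednesday. For year 29: 29÷12 = 2 r 5, and 5÷4 = 1, so 2+5+1 = 8.
Wednesday + 8 ≡ Thursday — that's 2329's doomsday.
In May the doomsday date is May 9.
May 21 is 12 days after May 9; 12 mod 7 = 5, so Thursday + 5 = Tuesday.

Tuesday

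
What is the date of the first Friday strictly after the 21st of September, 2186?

September 22, 2186

Sep 21, 2186 is a Thursday.
From Thursday to the next Friday is 1 day.
Sep 21, 2186 + 1 = Sep 22, 2186.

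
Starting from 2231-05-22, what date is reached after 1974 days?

October 16, 2236

+366 (one year; includes Feb 29, 2232) → May 22, 2232 (1608 left).
+365 (one year) → May 22, 2233 (1243 left).
+365 (one year) → May 22, 2234 (878 left).
+365 (one year) → May 22, 2235 (513 left).
+366 (one year; includes Feb 29, 2236) → May 22, 2236 (147 left).
May has 31 days: +10 → Jun 1, 2236 (137 left).
Jun has 30 days: +30 → Jul 1, 2236 (107 left).
Jul has 31 days: +31 → Aug 1, 2236 (76 left).
Aug has 31 days: +31 → Sep 1, 2236 (45 left).
Sep has 30 days: +30 → Oct 1, 2236 (15 left).
+15 → Oct 16, 2236.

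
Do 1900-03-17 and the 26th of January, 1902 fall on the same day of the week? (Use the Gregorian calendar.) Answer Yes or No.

No

From Mar 17, 1900 to Jan 26, 1902 is 680 days.
680 mod 7 = 1, so they are different weekdays.
(Mar 17, 1900 is a Saturday; Jan 26, 1902 is a Sunday.)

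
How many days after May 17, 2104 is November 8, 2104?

175

May 17, 2104 → Jun 17, 2104: 31 days (May has 31).
Jun 17, 2104 → Jul 17, 2104: 30 days (June has 30).
Jul 17, 2104 → Aug 17, 2104: 31 days (July has 31).
Aug 17, 2104 → Sep 17, 2104: 31 days (August has 31).
Sep 17, 2104 → Oct 17, 2104: 30 days (September has 30).
Oct 17, 2104 → Nov 8, 2104: 22 days.
Total: 175 days.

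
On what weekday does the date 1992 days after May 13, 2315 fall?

May 13, 2315 is a Thursday.
1992 mod 7 = 4, so 1992 days after a Thursday is Thursday + 4 = Monday.

Monday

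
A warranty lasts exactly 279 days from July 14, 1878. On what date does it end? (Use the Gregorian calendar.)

Jul has 31 days: +18 → Aug 1, 1878 (261 left).
Aug has 31 days: +31 → Sep 1, 1878 (230 left).
Sep has 30 days: +30 → Oct 1, 1878 (200 left).
Oct has 31 days: +31 → Nov 1, 1878 (169 left).
Nov has 30 days: +30 → Dec 1, 1878 (139 left).
Dec has 31 days: +31 → Jan 1, 1879 (108 left).
Jan has 31 days: +31 → Feb 1, 1879 (77 left).
Feb has 28 days: +28 → Mar 1, 1879 (49 left).
Mar has 31 days: +31 → Apr 1, 1879 (18 left).
+18 → Apr 19, 1879.

April 19, 1879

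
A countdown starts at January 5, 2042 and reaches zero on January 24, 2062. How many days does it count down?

Jan 5, 2042 → Jan 5, 2043: 365 days.
Jan 5, 2043 → Jan 5, 2044: 365 days.
Jan 5, 2044 → Jan 5, 2045: 366 days (Feb 29, 2044 is in that span).
Jan 5, 2045 → Jan 5, 2046: 365 days.
Jan 5, 2046 → Jan 5, 2047: 365 days.
Jan 5, 2047 → Jan 5, 2048: 365 days.
Jan 5, 2048 → Jan 5, 2049: 366 days (Feb 29, 2048 is in that span).
Jan 5, 2049 → Jan 5, 2050: 365 days.
Jan 5, 2050 → Jan 5, 2051: 365 days.
Jan 5, 2051 → Jan 5, 2052: 365 days.
Jan 5, 2052 → Jan 5, 2053: 366 days (Feb 29, 2052 is in that span).
Jan 5, 2053 → Jan 5, 2054: 365 days.
Jan 5, 2054 → Jan 5, 2055: 365 days.
Jan 5, 2055 → Jan 5, 2056: 365 days.
Jan 5, 2056 → Jan 5, 2057: 366 days (Feb 29, 2056 is in that span).
Jan 5, 2057 → Jan 5, 2058: 365 days.
Jan 5, 2058 → Jan 5, 2059: 365 days.
Jan 5, 2059 → Jan 5, 2060: 365 days.
Jan 5, 2060 → Jan 5, 2061: 366 days (Feb 29, 2060 is in that span).
Jan 5, 2061 → Feb 5, 2061: 31 days (January has 31).
Feb 5, 2061 → Mar 5, 2061: 28 days (February has 28).
Mar 5, 2061 → Apr 5, 2061: 31 days (March has 31).
Apr 5, 2061 → May 5, 2061: 30 days (April has 30).
May 5, 2061 → Jun 5, 2061: 31 days (May has 31).
Jun 5, 2061 → Jul 5, 2061: 30 days (June has 30).
Jul 5, 2061 → Aug 5, 2061: 31 days (July has 31).
Aug 5, 2061 → Sep 5, 2061: 31 days (August has 31).
Sep 5, 2061 → Oct 5, 2061: 30 days (September has 30).
Oct 5, 2061 → Nov 5, 2061: 31 days (October has 31).
Nov 5, 2061 → Dec 5, 2061: 30 days (November has 30).
Dec 5, 2061 → Jan 5, 2062: 31 days (December has 31).
Jan 5, 2062 → Jan 24, 2062: 19 days.
Total: 7324 days.

7324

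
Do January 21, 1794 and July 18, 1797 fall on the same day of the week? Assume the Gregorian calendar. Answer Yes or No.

Yes

From Jan 21, 1794 to Jul 18, 1797 is 1274 days.
1274 mod 7 = 0, so they are the same weekday.
(Jan 21, 1794 is a Tuesday; Jul 18, 1797 is a Tuesday.)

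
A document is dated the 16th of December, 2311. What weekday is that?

Saturday

Doomsday rule: the anchor day for the 2300s is Wednesday. For year 11: 11÷12 = 0 r 11, and 11÷4 = 2, so 0+11+2 = 13.
Wednesday + 13 ≡ Tuesday — that's 2311's doomsday.
In December the doomsday date is Dec 12.
Dec 16 is 4 days after Dec 12; 4 mod 7 = 4, so Tuesday + 4 = Saturday.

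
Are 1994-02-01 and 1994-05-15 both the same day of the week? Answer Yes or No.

No

From Feb 1, 1994 to May 15, 1994 is 103 days.
103 mod 7 = 5, so they are different weekdays.
(Feb 1, 1994 is a Tuesday; May 15, 1994 is a Sunday.)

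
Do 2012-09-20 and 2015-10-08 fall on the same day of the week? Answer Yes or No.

From Sep 20, 2012 to Oct 8, 2015 is 1113 days.
1113 mod 7 = 0, so they are the same weekday.
(Sep 20, 2012 is a Thursday; Oct 8, 2015 is a Thursday.)

Yes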